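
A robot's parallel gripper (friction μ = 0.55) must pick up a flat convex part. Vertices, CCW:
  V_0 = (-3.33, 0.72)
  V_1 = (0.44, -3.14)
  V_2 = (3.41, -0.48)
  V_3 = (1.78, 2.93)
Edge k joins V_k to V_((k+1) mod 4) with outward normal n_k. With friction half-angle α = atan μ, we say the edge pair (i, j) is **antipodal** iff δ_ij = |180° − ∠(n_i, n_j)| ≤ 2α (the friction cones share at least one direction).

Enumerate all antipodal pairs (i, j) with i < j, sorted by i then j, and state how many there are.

α = atan 0.55 = 28.81°;  2α = 57.62°
n_0 = (-0.7154, -0.6987)
n_1 = (+0.6672, -0.7449)
n_2 = (+0.9022, +0.4313)
n_3 = (-0.3970, +0.9178)
  (0,1): δ = 92.48°  ·
  (0,2): δ = 18.78°  ✓
  (0,3): δ = 69.06°  ·
  (1,2): δ = 106.30°  ·
  (1,3): δ = 18.46°  ✓
  (2,3): δ = 92.16°  ·
antipodal pairs: 2

count = 2; pairs: (0,2), (1,3)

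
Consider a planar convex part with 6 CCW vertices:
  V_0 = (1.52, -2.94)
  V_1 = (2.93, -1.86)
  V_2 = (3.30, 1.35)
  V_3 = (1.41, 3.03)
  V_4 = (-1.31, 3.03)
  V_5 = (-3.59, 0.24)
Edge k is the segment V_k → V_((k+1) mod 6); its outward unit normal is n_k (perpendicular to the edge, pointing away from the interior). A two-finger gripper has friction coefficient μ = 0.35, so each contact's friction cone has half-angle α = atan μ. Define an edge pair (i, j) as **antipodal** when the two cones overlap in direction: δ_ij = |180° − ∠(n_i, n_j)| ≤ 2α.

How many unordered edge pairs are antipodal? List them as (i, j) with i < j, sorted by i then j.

α = atan 0.35 = 19.29°;  2α = 38.58°
n_0 = (+0.6081, -0.7939)
n_1 = (+0.9934, -0.1145)
n_2 = (+0.6644, +0.7474)
n_3 = (+0.0000, +1.0000)
n_4 = (-0.7743, +0.6328)
n_5 = (-0.5284, -0.8490)
  (0,1): δ = 134.03°  ·
  (0,2): δ = 79.08°  ·
  (0,3): δ = 37.45°  ✓
  (0,4): δ = 13.29°  ✓
  (0,5): δ = 110.66°  ·
  (1,2): δ = 125.06°  ·
  (1,3): δ = 83.42°  ·
  (1,4): δ = 32.68°  ✓
  (1,5): δ = 64.68°  ·
  (2,3): δ = 138.37°  ·
  (2,4): δ = 87.62°  ·
  (2,5): δ = 9.74°  ✓
  (3,4): δ = 129.26°  ·
  (3,5): δ = 31.89°  ✓
  (4,5): δ = 82.64°  ·
antipodal pairs: 5

count = 5; pairs: (0,3), (0,4), (1,4), (2,5), (3,5)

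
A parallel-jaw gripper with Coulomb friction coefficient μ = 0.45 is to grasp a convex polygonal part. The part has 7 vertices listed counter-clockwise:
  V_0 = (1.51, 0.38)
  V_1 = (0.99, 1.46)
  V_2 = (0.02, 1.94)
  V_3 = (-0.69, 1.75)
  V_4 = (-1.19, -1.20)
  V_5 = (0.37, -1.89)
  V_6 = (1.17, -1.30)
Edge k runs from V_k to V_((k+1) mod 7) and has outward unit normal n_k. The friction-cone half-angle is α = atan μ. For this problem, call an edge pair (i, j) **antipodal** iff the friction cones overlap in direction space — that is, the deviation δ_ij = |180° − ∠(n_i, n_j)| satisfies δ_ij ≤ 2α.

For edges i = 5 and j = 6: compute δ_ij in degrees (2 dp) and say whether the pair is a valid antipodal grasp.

δ = 137.85°, invalid

α = atan 0.45 = 24.23°;  2α = 48.46°
edge 5: e_5 = (+0.80, +0.59);  n_5 = (+0.5935, -0.8048)
edge 6: e_6 = (+0.34, +1.68);  n_6 = (+0.9801, -0.1984)
∠(n_5, n_6) = 42.15°
δ = |180° − 42.15°| = 137.85°
137.85° > 2α = 48.46°  →  invalid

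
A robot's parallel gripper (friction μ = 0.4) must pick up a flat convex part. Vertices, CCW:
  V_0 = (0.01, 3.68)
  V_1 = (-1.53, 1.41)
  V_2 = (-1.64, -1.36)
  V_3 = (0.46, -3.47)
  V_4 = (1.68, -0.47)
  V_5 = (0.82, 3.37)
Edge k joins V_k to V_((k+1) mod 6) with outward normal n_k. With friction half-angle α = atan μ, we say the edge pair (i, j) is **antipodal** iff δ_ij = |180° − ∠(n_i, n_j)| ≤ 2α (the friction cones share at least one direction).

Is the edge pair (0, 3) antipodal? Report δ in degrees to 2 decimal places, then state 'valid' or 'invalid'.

δ = 12.02°, valid

α = atan 0.4 = 21.80°;  2α = 43.60°
edge 0: e_0 = (-1.54, -2.27);  n_0 = (-0.8275, +0.5614)
edge 3: e_3 = (+1.22, +3.00);  n_3 = (+0.9263, -0.3767)
∠(n_0, n_3) = 167.98°
δ = |180° − 167.98°| = 12.02°
12.02° ≤ 2α = 43.60°  →  valid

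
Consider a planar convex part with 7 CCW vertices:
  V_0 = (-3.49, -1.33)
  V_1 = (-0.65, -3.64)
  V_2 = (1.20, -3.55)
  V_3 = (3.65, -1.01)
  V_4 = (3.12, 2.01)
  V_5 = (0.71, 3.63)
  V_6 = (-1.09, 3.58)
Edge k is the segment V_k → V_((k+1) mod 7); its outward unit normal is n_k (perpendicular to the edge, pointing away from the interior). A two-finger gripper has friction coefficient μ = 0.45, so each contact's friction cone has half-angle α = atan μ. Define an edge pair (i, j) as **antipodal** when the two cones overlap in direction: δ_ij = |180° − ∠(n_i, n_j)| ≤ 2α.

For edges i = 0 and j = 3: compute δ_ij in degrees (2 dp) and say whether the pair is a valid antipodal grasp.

α = atan 0.45 = 24.23°;  2α = 48.46°
edge 0: e_0 = (+2.84, -2.31);  n_0 = (-0.6310, -0.7758)
edge 3: e_3 = (-0.53, +3.02);  n_3 = (+0.9849, +0.1729)
∠(n_0, n_3) = 139.08°
δ = |180° − 139.08°| = 40.92°
40.92° ≤ 2α = 48.46°  →  valid

δ = 40.92°, valid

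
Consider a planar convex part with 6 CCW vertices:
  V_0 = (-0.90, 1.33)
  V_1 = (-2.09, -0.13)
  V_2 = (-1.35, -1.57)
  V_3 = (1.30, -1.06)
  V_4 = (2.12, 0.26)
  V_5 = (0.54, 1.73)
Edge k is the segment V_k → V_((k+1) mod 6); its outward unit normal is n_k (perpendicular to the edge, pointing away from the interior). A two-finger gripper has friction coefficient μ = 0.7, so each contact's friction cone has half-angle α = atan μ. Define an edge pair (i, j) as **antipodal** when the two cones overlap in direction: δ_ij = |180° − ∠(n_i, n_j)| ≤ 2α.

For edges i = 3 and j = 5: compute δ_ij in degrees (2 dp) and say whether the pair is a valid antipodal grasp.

α = atan 0.7 = 34.99°;  2α = 69.98°
edge 3: e_3 = (+0.82, +1.32);  n_3 = (+0.8494, -0.5277)
edge 5: e_5 = (-1.44, -0.40);  n_5 = (-0.2676, +0.9635)
∠(n_3, n_5) = 137.37°
δ = |180° − 137.37°| = 42.63°
42.63° ≤ 2α = 69.98°  →  valid

δ = 42.63°, valid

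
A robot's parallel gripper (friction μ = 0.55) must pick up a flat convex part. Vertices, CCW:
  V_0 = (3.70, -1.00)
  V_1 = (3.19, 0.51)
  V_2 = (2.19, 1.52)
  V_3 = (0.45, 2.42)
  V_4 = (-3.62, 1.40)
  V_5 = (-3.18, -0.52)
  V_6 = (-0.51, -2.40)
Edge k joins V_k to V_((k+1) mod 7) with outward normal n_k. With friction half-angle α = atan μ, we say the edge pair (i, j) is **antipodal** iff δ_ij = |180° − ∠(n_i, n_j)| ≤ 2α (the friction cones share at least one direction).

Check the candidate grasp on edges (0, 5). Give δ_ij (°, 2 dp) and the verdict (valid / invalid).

δ = 36.19°, valid

α = atan 0.55 = 28.81°;  2α = 57.62°
edge 0: e_0 = (-0.51, +1.51);  n_0 = (+0.9474, +0.3200)
edge 5: e_5 = (+2.67, -1.88);  n_5 = (-0.5757, -0.8176)
∠(n_0, n_5) = 143.81°
δ = |180° − 143.81°| = 36.19°
36.19° ≤ 2α = 57.62°  →  valid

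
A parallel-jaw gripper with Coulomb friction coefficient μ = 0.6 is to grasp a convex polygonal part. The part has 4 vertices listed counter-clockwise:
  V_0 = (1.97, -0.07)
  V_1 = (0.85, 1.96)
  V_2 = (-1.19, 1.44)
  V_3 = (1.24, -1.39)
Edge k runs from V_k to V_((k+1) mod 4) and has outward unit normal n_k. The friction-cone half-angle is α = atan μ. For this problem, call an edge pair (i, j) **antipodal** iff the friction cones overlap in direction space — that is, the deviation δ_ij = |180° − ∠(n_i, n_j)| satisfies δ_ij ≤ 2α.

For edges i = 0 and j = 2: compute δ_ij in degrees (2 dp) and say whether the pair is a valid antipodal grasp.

α = atan 0.6 = 30.96°;  2α = 61.93°
edge 0: e_0 = (-1.12, +2.03);  n_0 = (+0.8756, +0.4831)
edge 2: e_2 = (+2.43, -2.83);  n_2 = (-0.7587, -0.6515)
∠(n_0, n_2) = 168.24°
δ = |180° − 168.24°| = 11.76°
11.76° ≤ 2α = 61.93°  →  valid

δ = 11.76°, valid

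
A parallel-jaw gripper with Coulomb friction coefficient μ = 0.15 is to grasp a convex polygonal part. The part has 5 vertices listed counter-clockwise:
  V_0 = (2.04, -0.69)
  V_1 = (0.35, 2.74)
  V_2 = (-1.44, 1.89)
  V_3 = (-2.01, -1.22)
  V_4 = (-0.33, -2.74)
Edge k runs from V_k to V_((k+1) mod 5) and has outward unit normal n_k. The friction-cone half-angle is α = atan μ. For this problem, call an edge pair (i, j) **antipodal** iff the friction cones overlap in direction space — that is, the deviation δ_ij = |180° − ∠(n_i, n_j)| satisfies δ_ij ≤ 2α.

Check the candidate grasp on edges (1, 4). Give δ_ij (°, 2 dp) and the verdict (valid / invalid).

δ = 15.46°, valid

α = atan 0.15 = 8.53°;  2α = 17.06°
edge 1: e_1 = (-1.79, -0.85);  n_1 = (-0.4290, +0.9033)
edge 4: e_4 = (+2.37, +2.05);  n_4 = (+0.6542, -0.7563)
∠(n_1, n_4) = 164.54°
δ = |180° − 164.54°| = 15.46°
15.46° ≤ 2α = 17.06°  →  valid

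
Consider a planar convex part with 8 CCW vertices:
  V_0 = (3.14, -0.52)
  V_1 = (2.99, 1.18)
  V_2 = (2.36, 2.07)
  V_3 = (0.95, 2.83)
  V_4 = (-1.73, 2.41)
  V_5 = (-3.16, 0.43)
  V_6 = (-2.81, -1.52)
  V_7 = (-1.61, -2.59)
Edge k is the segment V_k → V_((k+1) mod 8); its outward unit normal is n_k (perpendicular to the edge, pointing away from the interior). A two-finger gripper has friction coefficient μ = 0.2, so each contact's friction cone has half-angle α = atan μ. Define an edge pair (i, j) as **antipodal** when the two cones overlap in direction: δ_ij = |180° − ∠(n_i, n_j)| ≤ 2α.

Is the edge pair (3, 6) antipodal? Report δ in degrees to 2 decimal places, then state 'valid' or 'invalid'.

δ = 50.63°, invalid

α = atan 0.2 = 11.31°;  2α = 22.62°
edge 3: e_3 = (-2.68, -0.42);  n_3 = (-0.1548, +0.9879)
edge 6: e_6 = (+1.20, -1.07);  n_6 = (-0.6655, -0.7464)
∠(n_3, n_6) = 129.37°
δ = |180° − 129.37°| = 50.63°
50.63° > 2α = 22.62°  →  invalid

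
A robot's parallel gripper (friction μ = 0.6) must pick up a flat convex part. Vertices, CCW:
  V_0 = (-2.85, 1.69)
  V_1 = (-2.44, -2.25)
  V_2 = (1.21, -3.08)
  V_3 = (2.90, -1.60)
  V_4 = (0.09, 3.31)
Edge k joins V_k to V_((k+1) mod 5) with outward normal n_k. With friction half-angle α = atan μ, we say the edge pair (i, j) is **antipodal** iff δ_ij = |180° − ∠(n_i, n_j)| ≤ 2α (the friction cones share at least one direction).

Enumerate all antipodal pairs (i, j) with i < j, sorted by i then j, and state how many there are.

α = atan 0.6 = 30.96°;  2α = 61.93°
n_0 = (-0.9946, -0.1035)
n_1 = (-0.2217, -0.9751)
n_2 = (+0.6588, -0.7523)
n_3 = (+0.8679, +0.4967)
n_4 = (-0.4826, +0.8758)
  (0,1): δ = 108.75°  ·
  (0,2): δ = 54.73°  ✓
  (0,3): δ = 23.84°  ✓
  (0,4): δ = 112.91°  ·
  (1,2): δ = 125.98°  ·
  (1,3): δ = 47.41°  ✓
  (1,4): δ = 41.67°  ✓
  (2,3): δ = 101.43°  ·
  (2,4): δ = 12.35°  ✓
  (3,4): δ = 90.93°  ·
antipodal pairs: 5

count = 5; pairs: (0,2), (0,3), (1,3), (1,4), (2,4)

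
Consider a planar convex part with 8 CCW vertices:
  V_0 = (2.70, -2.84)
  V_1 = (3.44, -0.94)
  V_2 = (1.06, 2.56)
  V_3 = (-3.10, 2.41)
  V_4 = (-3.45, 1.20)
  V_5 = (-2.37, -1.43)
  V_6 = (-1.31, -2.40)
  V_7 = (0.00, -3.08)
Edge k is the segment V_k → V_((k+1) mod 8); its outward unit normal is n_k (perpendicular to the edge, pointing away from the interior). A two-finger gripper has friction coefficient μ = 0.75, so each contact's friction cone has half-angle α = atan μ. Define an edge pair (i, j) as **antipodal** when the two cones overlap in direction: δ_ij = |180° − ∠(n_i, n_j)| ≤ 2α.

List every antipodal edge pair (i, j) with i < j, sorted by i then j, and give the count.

count = 14; pairs: (0,2), (0,3), (0,4), (0,5), (1,3), (1,4), (1,5), (1,6), (1,7), (2,4), (2,5), (2,6), (2,7), (3,7)

α = atan 0.75 = 36.87°;  2α = 73.74°
n_0 = (+0.9318, -0.3629)
n_1 = (+0.8269, +0.5623)
n_2 = (-0.0360, +0.9994)
n_3 = (-0.9606, +0.2779)
n_4 = (-0.9250, -0.3799)
n_5 = (-0.6751, -0.7377)
n_6 = (-0.4607, -0.8875)
n_7 = (+0.0885, -0.9961)
  (0,1): δ = 124.50°  ·
  (0,2): δ = 66.66°  ✓
  (0,3): δ = 5.15°  ✓
  (0,4): δ = 43.60°  ✓
  (0,5): δ = 68.82°  ✓
  (0,6): δ = 83.85°  ·
  (0,7): δ = 116.36°  ·
  (1,2): δ = 122.15°  ·
  (1,3): δ = 50.35°  ✓
  (1,4): δ = 11.89°  ✓
  (1,5): δ = 13.32°  ✓
  (1,6): δ = 28.35°  ✓
  (1,7): δ = 60.86°  ✓
  (2,3): δ = 108.20°  ·
  (2,4): δ = 69.74°  ✓
  (2,5): δ = 44.53°  ✓
  (2,6): δ = 29.50°  ✓
  (2,7): δ = 3.01°  ✓
  (3,4): δ = 141.54°  ·
  (3,5): δ = 116.33°  ·
  (3,6): δ = 101.30°  ·
  (3,7): δ = 68.79°  ✓
  (4,5): δ = 154.79°  ·
  (4,6): δ = 139.76°  ·
  (4,7): δ = 107.25°  ·
  (5,6): δ = 164.97°  ·
  (5,7): δ = 132.46°  ·
  (6,7): δ = 147.49°  ·
antipodal pairs: 14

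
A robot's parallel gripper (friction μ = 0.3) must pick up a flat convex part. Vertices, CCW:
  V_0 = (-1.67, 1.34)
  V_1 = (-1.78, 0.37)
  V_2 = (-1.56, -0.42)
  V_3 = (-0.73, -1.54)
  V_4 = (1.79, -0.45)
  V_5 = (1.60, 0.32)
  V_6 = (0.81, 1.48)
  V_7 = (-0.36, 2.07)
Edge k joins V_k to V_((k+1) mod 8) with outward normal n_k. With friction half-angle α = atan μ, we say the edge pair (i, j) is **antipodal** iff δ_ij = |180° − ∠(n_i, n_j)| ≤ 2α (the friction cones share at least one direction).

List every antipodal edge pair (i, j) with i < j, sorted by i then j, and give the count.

count = 7; pairs: (0,4), (1,4), (1,5), (2,4), (2,5), (2,6), (3,7)

α = atan 0.3 = 16.70°;  2α = 33.40°
n_0 = (-0.9936, +0.1127)
n_1 = (-0.9633, -0.2683)
n_2 = (-0.8034, -0.5954)
n_3 = (+0.3970, -0.9178)
n_4 = (+0.9709, +0.2396)
n_5 = (+0.8265, +0.5629)
n_6 = (+0.4503, +0.8929)
n_7 = (-0.4868, +0.8735)
  (0,1): δ = 157.97°  ·
  (0,2): δ = 136.99°  ·
  (0,3): δ = 60.14°  ·
  (0,4): δ = 20.33°  ✓
  (0,5): δ = 40.73°  ·
  (0,6): δ = 69.71°  ·
  (0,7): δ = 125.60°  ·
  (1,2): δ = 159.02°  ·
  (1,3): δ = 82.17°  ·
  (1,4): δ = 1.70°  ✓
  (1,5): δ = 18.69°  ✓
  (1,6): δ = 47.68°  ·
  (1,7): δ = 103.57°  ·
  (2,3): δ = 103.15°  ·
  (2,4): δ = 22.68°  ✓
  (2,5): δ = 2.28°  ✓
  (2,6): δ = 26.70°  ✓
  (2,7): δ = 82.59°  ·
  (3,4): δ = 99.53°  ·
  (3,5): δ = 79.13°  ·
  (3,6): δ = 50.15°  ·
  (3,7): δ = 5.74°  ✓
  (4,5): δ = 159.60°  ·
  (4,6): δ = 130.62°  ·
  (4,7): δ = 74.73°  ·
  (5,6): δ = 151.02°  ·
  (5,7): δ = 95.13°  ·
  (6,7): δ = 124.11°  ·
antipodal pairs: 7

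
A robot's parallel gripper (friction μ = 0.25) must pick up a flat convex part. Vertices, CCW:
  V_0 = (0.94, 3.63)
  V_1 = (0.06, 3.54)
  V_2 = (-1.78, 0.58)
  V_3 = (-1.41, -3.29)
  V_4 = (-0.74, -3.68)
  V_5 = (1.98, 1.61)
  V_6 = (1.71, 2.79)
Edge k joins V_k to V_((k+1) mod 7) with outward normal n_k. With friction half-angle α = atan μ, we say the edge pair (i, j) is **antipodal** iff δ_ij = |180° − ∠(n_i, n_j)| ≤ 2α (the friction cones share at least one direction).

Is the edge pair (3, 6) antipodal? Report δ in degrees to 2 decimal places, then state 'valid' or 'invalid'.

α = atan 0.25 = 14.04°;  2α = 28.07°
edge 3: e_3 = (+0.67, -0.39);  n_3 = (-0.5031, -0.8642)
edge 6: e_6 = (-0.77, +0.84);  n_6 = (+0.7372, +0.6757)
∠(n_3, n_6) = 162.71°
δ = |180° − 162.71°| = 17.29°
17.29° ≤ 2α = 28.07°  →  valid

δ = 17.29°, valid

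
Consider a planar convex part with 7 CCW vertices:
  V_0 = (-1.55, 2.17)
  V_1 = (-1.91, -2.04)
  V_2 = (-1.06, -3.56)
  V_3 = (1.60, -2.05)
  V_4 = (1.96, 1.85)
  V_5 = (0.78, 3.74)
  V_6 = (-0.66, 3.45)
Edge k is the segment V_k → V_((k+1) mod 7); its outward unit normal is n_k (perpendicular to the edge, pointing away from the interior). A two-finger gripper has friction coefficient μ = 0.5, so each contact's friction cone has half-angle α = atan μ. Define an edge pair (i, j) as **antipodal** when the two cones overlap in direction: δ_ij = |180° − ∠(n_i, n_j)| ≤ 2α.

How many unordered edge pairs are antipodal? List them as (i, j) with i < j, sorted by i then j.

count = 7; pairs: (0,3), (0,4), (1,3), (1,4), (2,5), (2,6), (3,6)

α = atan 0.5 = 26.57°;  2α = 53.13°
n_0 = (-0.9964, +0.0852)
n_1 = (-0.8728, -0.4881)
n_2 = (+0.4937, -0.8696)
n_3 = (+0.9958, -0.0919)
n_4 = (+0.8483, +0.5296)
n_5 = (-0.1974, +0.9803)
n_6 = (-0.8210, +0.5709)
  (0,1): δ = 145.90°  ·
  (0,2): δ = 55.53°  ·
  (0,3): δ = 0.39°  ✓
  (0,4): δ = 36.87°  ✓
  (0,5): δ = 106.27°  ·
  (0,6): δ = 150.08°  ·
  (1,2): δ = 89.63°  ·
  (1,3): δ = 34.49°  ✓
  (1,4): δ = 2.76°  ✓
  (1,5): δ = 72.17°  ·
  (1,6): δ = 115.97°  ·
  (2,3): δ = 124.86°  ·
  (2,4): δ = 87.60°  ·
  (2,5): δ = 18.20°  ✓
  (2,6): δ = 25.61°  ✓
  (3,4): δ = 142.75°  ·
  (3,5): δ = 73.34°  ·
  (3,6): δ = 29.54°  ✓
  (4,5): δ = 110.59°  ·
  (4,6): δ = 66.79°  ·
  (5,6): δ = 136.20°  ·
antipodal pairs: 7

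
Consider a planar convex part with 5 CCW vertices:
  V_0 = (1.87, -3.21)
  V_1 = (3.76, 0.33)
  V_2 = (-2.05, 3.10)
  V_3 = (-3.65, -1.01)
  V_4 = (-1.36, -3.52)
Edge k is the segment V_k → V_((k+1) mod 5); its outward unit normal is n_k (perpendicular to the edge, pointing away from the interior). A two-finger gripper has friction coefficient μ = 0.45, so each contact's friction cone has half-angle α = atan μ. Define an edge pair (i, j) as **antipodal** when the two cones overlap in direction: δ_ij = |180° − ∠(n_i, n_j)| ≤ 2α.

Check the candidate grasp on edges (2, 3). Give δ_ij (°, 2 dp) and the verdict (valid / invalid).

δ = 116.35°, invalid

α = atan 0.45 = 24.23°;  2α = 48.46°
edge 2: e_2 = (-1.60, -4.11);  n_2 = (-0.9319, +0.3628)
edge 3: e_3 = (+2.29, -2.51);  n_3 = (-0.7387, -0.6740)
∠(n_2, n_3) = 63.65°
δ = |180° − 63.65°| = 116.35°
116.35° > 2α = 48.46°  →  invalid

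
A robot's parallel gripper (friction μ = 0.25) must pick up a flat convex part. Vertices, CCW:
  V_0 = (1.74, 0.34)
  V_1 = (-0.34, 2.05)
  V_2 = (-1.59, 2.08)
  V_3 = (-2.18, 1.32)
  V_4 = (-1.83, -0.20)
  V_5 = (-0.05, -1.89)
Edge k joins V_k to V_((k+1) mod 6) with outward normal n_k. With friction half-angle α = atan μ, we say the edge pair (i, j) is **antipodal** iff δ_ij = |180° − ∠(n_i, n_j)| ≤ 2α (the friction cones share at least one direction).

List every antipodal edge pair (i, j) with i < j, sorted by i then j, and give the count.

count = 2; pairs: (0,4), (2,5)

α = atan 0.25 = 14.04°;  2α = 28.07°
n_0 = (+0.6351, +0.7725)
n_1 = (+0.0240, +0.9997)
n_2 = (-0.7899, +0.6132)
n_3 = (-0.9745, -0.2244)
n_4 = (-0.6885, -0.7252)
n_5 = (+0.7798, -0.6260)
  (0,1): δ = 141.95°  ·
  (0,2): δ = 88.40°  ·
  (0,3): δ = 37.61°  ·
  (0,4): δ = 4.09°  ✓
  (0,5): δ = 90.67°  ·
  (1,2): δ = 126.45°  ·
  (1,3): δ = 75.66°  ·
  (1,4): δ = 42.14°  ·
  (1,5): δ = 52.62°  ·
  (2,3): δ = 129.21°  ·
  (2,4): δ = 95.69°  ·
  (2,5): δ = 0.93°  ✓
  (3,4): δ = 146.48°  ·
  (3,5): δ = 51.72°  ·
  (4,5): δ = 85.24°  ·
antipodal pairs: 2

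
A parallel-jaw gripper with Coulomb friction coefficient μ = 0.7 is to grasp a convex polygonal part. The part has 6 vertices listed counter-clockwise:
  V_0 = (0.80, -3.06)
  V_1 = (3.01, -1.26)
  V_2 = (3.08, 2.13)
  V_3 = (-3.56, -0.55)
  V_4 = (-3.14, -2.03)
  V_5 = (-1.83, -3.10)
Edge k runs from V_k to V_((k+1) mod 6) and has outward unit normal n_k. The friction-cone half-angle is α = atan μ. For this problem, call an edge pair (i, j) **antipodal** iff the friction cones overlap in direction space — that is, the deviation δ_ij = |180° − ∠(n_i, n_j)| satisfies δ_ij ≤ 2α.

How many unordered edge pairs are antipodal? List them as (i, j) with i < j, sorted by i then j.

count = 7; pairs: (0,2), (0,3), (1,2), (1,3), (1,4), (2,4), (2,5)

α = atan 0.7 = 34.99°;  2α = 69.98°
n_0 = (+0.6315, -0.7754)
n_1 = (+0.9998, -0.0206)
n_2 = (-0.3743, +0.9273)
n_3 = (-0.9620, -0.2730)
n_4 = (-0.6326, -0.7745)
n_5 = (+0.0152, -0.9999)
  (0,1): δ = 130.35°  ·
  (0,2): δ = 17.18°  ✓
  (0,3): δ = 66.68°  ✓
  (0,4): δ = 101.60°  ·
  (0,5): δ = 141.71°  ·
  (1,2): δ = 66.84°  ✓
  (1,3): δ = 17.03°  ✓
  (1,4): δ = 51.94°  ✓
  (1,5): δ = 92.05°  ·
  (2,3): δ = 96.14°  ·
  (2,4): δ = 61.22°  ✓
  (2,5): δ = 21.11°  ✓
  (3,4): δ = 145.08°  ·
  (3,5): δ = 104.97°  ·
  (4,5): δ = 139.89°  ·
antipodal pairs: 7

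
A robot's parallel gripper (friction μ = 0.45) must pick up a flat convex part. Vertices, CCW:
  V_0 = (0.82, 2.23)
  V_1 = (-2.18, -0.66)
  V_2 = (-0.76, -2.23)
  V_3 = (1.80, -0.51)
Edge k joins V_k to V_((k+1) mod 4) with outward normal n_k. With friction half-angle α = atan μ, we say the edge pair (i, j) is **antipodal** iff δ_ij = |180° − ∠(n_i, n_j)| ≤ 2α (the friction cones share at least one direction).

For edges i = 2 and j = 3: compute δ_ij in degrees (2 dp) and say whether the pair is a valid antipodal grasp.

α = atan 0.45 = 24.23°;  2α = 48.46°
edge 2: e_2 = (+2.56, +1.72);  n_2 = (+0.5577, -0.8300)
edge 3: e_3 = (-0.98, +2.74);  n_3 = (+0.9416, +0.3368)
∠(n_2, n_3) = 75.78°
δ = |180° − 75.78°| = 104.22°
104.22° > 2α = 48.46°  →  invalid

δ = 104.22°, invalid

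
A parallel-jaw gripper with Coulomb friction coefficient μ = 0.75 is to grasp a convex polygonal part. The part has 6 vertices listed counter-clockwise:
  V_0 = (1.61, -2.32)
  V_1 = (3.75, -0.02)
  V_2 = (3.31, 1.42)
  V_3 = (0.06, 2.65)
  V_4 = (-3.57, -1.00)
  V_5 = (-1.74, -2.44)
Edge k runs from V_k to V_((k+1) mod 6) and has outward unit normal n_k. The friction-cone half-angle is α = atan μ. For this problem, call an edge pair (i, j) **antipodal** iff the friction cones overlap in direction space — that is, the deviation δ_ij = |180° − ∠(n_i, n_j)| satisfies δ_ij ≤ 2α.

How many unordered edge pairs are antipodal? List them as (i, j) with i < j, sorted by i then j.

count = 7; pairs: (0,2), (0,3), (1,3), (1,4), (2,4), (2,5), (3,5)

α = atan 0.75 = 36.87°;  2α = 73.74°
n_0 = (+0.7321, -0.6812)
n_1 = (+0.9564, +0.2922)
n_2 = (+0.3540, +0.9353)
n_3 = (-0.7090, +0.7052)
n_4 = (-0.6184, -0.7859)
n_5 = (+0.0358, -0.9994)
  (0,1): δ = 120.07°  ·
  (0,2): δ = 67.79°  ✓
  (0,3): δ = 1.91°  ✓
  (0,4): δ = 94.74°  ·
  (0,5): δ = 134.99°  ·
  (1,2): δ = 127.72°  ·
  (1,3): δ = 61.83°  ✓
  (1,4): δ = 34.81°  ✓
  (1,5): δ = 75.06°  ·
  (2,3): δ = 114.11°  ·
  (2,4): δ = 17.47°  ✓
  (2,5): δ = 22.78°  ✓
  (3,4): δ = 83.36°  ·
  (3,5): δ = 43.11°  ✓
  (4,5): δ = 139.75°  ·
antipodal pairs: 7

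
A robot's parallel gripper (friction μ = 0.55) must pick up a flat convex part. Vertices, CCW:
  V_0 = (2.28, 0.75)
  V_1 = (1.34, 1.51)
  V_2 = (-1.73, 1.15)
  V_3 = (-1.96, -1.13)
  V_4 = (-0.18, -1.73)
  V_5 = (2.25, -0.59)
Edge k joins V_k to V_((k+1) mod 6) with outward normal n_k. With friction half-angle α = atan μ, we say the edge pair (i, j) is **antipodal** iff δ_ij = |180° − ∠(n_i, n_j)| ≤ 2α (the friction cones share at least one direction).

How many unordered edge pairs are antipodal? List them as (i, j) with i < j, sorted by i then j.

α = atan 0.55 = 28.81°;  2α = 57.62°
n_0 = (+0.6287, +0.7776)
n_1 = (-0.1165, +0.9932)
n_2 = (-0.9950, +0.1004)
n_3 = (-0.3194, -0.9476)
n_4 = (+0.4247, -0.9053)
n_5 = (+0.9997, -0.0224)
  (0,1): δ = 134.36°  ·
  (0,2): δ = 56.80°  ✓
  (0,3): δ = 20.33°  ✓
  (0,4): δ = 64.09°  ·
  (0,5): δ = 127.67°  ·
  (1,2): δ = 102.45°  ·
  (1,3): δ = 25.32°  ✓
  (1,4): δ = 18.44°  ✓
  (1,5): δ = 82.03°  ·
  (2,3): δ = 102.87°  ·
  (2,4): δ = 59.11°  ·
  (2,5): δ = 4.48°  ✓
  (3,4): δ = 136.24°  ·
  (3,5): δ = 72.65°  ·
  (4,5): δ = 116.42°  ·
antipodal pairs: 5

count = 5; pairs: (0,2), (0,3), (1,3), (1,4), (2,5)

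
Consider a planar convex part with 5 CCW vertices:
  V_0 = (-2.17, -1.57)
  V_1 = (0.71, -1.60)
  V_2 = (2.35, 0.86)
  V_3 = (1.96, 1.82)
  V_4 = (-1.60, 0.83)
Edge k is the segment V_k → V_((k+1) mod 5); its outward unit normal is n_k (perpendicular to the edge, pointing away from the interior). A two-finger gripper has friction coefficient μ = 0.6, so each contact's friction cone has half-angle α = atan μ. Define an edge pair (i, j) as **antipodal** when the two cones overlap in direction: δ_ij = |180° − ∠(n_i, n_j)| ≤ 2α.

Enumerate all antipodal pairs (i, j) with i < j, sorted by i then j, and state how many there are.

count = 4; pairs: (0,3), (1,3), (1,4), (2,4)

α = atan 0.6 = 30.96°;  2α = 61.93°
n_0 = (-0.0104, -0.9999)
n_1 = (+0.8321, -0.5547)
n_2 = (+0.9265, +0.3764)
n_3 = (-0.2679, +0.9634)
n_4 = (-0.9729, +0.2311)
  (0,1): δ = 123.09°  ·
  (0,2): δ = 67.29°  ·
  (0,3): δ = 16.14°  ✓
  (0,4): δ = 77.24°  ·
  (1,2): δ = 124.20°  ·
  (1,3): δ = 40.77°  ✓
  (1,4): δ = 20.33°  ✓
  (2,3): δ = 96.57°  ·
  (2,4): δ = 35.47°  ✓
  (3,4): δ = 118.90°  ·
antipodal pairs: 4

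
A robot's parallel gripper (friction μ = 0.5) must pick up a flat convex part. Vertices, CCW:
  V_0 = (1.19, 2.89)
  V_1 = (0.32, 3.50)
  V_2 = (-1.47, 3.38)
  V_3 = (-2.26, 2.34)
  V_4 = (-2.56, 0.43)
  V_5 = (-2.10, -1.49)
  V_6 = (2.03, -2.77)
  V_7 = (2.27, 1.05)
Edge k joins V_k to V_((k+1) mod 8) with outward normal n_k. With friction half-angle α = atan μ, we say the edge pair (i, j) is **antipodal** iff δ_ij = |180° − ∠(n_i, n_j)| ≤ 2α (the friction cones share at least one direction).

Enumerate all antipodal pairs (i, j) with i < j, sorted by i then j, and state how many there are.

α = atan 0.5 = 26.57°;  2α = 53.13°
n_0 = (+0.5741, +0.8188)
n_1 = (-0.0669, +0.9978)
n_2 = (-0.7963, +0.6049)
n_3 = (-0.9879, +0.1552)
n_4 = (-0.9725, -0.2330)
n_5 = (-0.2960, -0.9552)
n_6 = (+0.9980, -0.0627)
n_7 = (+0.8624, +0.5062)
  (0,1): δ = 141.13°  ·
  (0,2): δ = 92.18°  ·
  (0,3): δ = 63.89°  ·
  (0,4): δ = 41.49°  ✓
  (0,5): δ = 17.82°  ✓
  (0,6): δ = 121.44°  ·
  (0,7): δ = 155.45°  ·
  (1,2): δ = 131.06°  ·
  (1,3): δ = 102.76°  ·
  (1,4): δ = 80.36°  ·
  (1,5): δ = 21.05°  ✓
  (1,6): δ = 82.57°  ·
  (1,7): δ = 116.58°  ·
  (2,3): δ = 151.71°  ·
  (2,4): δ = 129.31°  ·
  (2,5): δ = 70.00°  ·
  (2,6): δ = 33.63°  ✓
  (2,7): δ = 67.63°  ·
  (3,4): δ = 157.60°  ·
  (3,5): δ = 98.29°  ·
  (3,6): δ = 5.33°  ✓
  (3,7): δ = 39.34°  ✓
  (4,5): δ = 120.69°  ·
  (4,6): δ = 17.07°  ✓
  (4,7): δ = 16.94°  ✓
  (5,6): δ = 76.38°  ·
  (5,7): δ = 42.37°  ✓
  (6,7): δ = 145.99°  ·
antipodal pairs: 9

count = 9; pairs: (0,4), (0,5), (1,5), (2,6), (3,6), (3,7), (4,6), (4,7), (5,7)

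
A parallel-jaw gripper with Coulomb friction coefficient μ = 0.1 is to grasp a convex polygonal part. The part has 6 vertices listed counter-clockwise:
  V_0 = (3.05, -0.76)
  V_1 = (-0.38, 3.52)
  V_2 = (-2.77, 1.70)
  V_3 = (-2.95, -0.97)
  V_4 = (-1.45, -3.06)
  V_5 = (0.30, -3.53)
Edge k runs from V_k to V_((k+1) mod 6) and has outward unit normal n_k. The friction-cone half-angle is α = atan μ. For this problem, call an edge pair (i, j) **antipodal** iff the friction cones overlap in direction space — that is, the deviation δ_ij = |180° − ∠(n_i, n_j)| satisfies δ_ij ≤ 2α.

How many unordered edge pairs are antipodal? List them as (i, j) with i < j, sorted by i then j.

α = atan 0.1 = 5.71°;  2α = 11.42°
n_0 = (+0.7803, +0.6254)
n_1 = (-0.6058, +0.7956)
n_2 = (-0.9977, +0.0673)
n_3 = (-0.8124, -0.5831)
n_4 = (-0.2594, -0.9658)
n_5 = (+0.7097, -0.7045)
  (0,1): δ = 91.42°  ·
  (0,2): δ = 42.57°  ·
  (0,3): δ = 3.04°  ✓
  (0,4): δ = 36.26°  ·
  (0,5): δ = 96.50°  ·
  (1,2): δ = 131.15°  ·
  (1,3): δ = 91.62°  ·
  (1,4): δ = 52.32°  ·
  (1,5): δ = 7.92°  ✓
  (2,3): δ = 140.48°  ·
  (2,4): δ = 101.18°  ·
  (2,5): δ = 40.94°  ·
  (3,4): δ = 140.70°  ·
  (3,5): δ = 80.46°  ·
  (4,5): δ = 119.76°  ·
antipodal pairs: 2

count = 2; pairs: (0,3), (1,5)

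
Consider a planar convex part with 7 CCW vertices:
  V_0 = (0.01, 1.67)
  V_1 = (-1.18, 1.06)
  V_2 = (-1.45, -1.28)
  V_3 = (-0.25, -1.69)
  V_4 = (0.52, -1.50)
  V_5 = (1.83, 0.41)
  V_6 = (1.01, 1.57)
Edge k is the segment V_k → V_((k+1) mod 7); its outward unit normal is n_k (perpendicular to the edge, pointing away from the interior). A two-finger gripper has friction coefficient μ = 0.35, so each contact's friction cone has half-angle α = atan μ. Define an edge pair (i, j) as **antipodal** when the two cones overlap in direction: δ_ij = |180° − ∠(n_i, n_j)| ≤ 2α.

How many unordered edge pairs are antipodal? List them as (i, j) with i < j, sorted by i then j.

count = 6; pairs: (0,3), (0,4), (1,4), (2,5), (2,6), (3,6)

α = atan 0.35 = 19.29°;  2α = 38.58°
n_0 = (-0.4562, +0.8899)
n_1 = (-0.9934, +0.1146)
n_2 = (-0.3233, -0.9463)
n_3 = (+0.2396, -0.9709)
n_4 = (+0.8247, -0.5656)
n_5 = (+0.8166, +0.5772)
n_6 = (+0.0995, +0.9950)
  (0,1): δ = 123.72°  ·
  (0,2): δ = 46.00°  ·
  (0,3): δ = 13.28°  ✓
  (0,4): δ = 28.42°  ✓
  (0,5): δ = 98.12°  ·
  (0,6): δ = 147.15°  ·
  (1,2): δ = 102.28°  ·
  (1,3): δ = 69.56°  ·
  (1,4): δ = 27.86°  ✓
  (1,5): δ = 41.84°  ·
  (1,6): δ = 90.87°  ·
  (2,3): δ = 147.28°  ·
  (2,4): δ = 105.58°  ·
  (2,5): δ = 35.88°  ✓
  (2,6): δ = 13.15°  ✓
  (3,4): δ = 138.31°  ·
  (3,5): δ = 68.60°  ·
  (3,6): δ = 19.57°  ✓
  (4,5): δ = 110.30°  ·
  (4,6): δ = 61.27°  ·
  (5,6): δ = 130.97°  ·
antipodal pairs: 6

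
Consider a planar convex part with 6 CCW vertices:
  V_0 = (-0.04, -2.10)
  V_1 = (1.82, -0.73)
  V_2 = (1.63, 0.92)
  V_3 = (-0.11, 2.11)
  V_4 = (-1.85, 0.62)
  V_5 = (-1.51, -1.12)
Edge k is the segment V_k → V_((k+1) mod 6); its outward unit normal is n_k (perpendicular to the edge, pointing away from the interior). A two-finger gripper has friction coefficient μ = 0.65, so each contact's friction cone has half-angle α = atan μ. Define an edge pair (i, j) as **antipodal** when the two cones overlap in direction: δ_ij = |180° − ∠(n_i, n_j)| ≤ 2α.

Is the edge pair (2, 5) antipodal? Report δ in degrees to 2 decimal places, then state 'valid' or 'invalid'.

α = atan 0.65 = 33.02°;  2α = 66.05°
edge 2: e_2 = (-1.74, +1.19);  n_2 = (+0.5645, +0.8254)
edge 5: e_5 = (+1.47, -0.98);  n_5 = (-0.5547, -0.8321)
∠(n_2, n_5) = 179.32°
δ = |180° − 179.32°| = 0.68°
0.68° ≤ 2α = 66.05°  →  valid

δ = 0.68°, valid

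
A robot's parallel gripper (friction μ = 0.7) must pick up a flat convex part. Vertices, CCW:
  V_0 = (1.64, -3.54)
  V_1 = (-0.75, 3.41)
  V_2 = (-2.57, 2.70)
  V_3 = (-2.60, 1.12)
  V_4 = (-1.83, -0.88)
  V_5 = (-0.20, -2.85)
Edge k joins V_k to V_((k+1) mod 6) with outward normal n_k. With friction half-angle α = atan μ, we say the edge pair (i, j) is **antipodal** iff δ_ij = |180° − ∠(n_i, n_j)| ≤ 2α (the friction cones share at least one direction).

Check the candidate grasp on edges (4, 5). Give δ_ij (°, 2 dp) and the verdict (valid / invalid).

α = atan 0.7 = 34.99°;  2α = 69.98°
edge 4: e_4 = (+1.63, -1.97);  n_4 = (-0.7705, -0.6375)
edge 5: e_5 = (+1.84, -0.69);  n_5 = (-0.3511, -0.9363)
∠(n_4, n_5) = 29.84°
δ = |180° − 29.84°| = 150.16°
150.16° > 2α = 69.98°  →  invalid

δ = 150.16°, invalid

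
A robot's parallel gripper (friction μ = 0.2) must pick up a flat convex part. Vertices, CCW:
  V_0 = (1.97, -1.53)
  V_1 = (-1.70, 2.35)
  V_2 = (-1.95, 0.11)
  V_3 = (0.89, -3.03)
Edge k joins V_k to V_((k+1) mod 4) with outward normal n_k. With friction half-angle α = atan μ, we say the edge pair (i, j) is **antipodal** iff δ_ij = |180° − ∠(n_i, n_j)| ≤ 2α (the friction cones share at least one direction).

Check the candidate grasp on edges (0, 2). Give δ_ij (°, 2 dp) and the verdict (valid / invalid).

α = atan 0.2 = 11.31°;  2α = 22.62°
edge 0: e_0 = (-3.67, +3.88);  n_0 = (+0.7265, +0.6872)
edge 2: e_2 = (+2.84, -3.14);  n_2 = (-0.7416, -0.6708)
∠(n_0, n_2) = 178.72°
δ = |180° − 178.72°| = 1.28°
1.28° ≤ 2α = 22.62°  →  valid

δ = 1.28°, valid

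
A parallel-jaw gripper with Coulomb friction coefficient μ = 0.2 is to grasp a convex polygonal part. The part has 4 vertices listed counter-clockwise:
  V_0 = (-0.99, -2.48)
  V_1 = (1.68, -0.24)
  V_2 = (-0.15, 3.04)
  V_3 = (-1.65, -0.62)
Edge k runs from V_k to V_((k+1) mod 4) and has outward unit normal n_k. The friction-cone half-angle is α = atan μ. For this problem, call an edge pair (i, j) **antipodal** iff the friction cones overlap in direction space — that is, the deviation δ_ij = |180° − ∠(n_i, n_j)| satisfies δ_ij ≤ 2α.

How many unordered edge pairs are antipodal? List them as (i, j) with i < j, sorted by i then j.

count = 1; pairs: (1,3)

α = atan 0.2 = 11.31°;  2α = 22.62°
n_0 = (+0.6427, -0.7661)
n_1 = (+0.8733, +0.4872)
n_2 = (-0.9253, +0.3792)
n_3 = (-0.9424, -0.3344)
  (0,1): δ = 100.84°  ·
  (0,2): δ = 27.72°  ·
  (0,3): δ = 69.54°  ·
  (1,2): δ = 51.44°  ·
  (1,3): δ = 9.62°  ✓
  (2,3): δ = 138.18°  ·
antipodal pairs: 1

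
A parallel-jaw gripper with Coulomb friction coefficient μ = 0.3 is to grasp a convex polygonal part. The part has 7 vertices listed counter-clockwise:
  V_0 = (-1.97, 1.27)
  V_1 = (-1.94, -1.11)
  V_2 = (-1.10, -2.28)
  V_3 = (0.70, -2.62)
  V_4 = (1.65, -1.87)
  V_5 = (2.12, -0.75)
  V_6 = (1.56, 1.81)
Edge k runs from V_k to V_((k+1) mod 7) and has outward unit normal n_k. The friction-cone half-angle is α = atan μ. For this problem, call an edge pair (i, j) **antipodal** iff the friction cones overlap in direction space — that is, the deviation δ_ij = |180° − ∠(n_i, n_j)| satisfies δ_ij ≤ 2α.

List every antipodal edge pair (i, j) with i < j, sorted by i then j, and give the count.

α = atan 0.3 = 16.70°;  2α = 33.40°
n_0 = (-0.9999, -0.0126)
n_1 = (-0.8123, -0.5832)
n_2 = (-0.1856, -0.9826)
n_3 = (+0.6196, -0.7849)
n_4 = (+0.9221, -0.3870)
n_5 = (+0.9769, +0.2137)
n_6 = (-0.1512, +0.9885)
  (0,1): δ = 145.05°  ·
  (0,2): δ = 101.42°  ·
  (0,3): δ = 52.43°  ·
  (0,4): δ = 23.49°  ✓
  (0,5): δ = 11.62°  ✓
  (0,6): δ = 97.98°  ·
  (1,2): δ = 136.37°  ·
  (1,3): δ = 87.39°  ·
  (1,4): δ = 58.44°  ·
  (1,5): δ = 23.34°  ✓
  (1,6): δ = 63.02°  ·
  (2,3): δ = 131.01°  ·
  (2,4): δ = 102.07°  ·
  (2,5): δ = 66.96°  ·
  (2,6): δ = 19.39°  ✓
  (3,4): δ = 151.06°  ·
  (3,5): δ = 115.95°  ·
  (3,6): δ = 29.59°  ✓
  (4,5): δ = 144.90°  ·
  (4,6): δ = 58.54°  ·
  (5,6): δ = 93.64°  ·
antipodal pairs: 5

count = 5; pairs: (0,4), (0,5), (1,5), (2,6), (3,6)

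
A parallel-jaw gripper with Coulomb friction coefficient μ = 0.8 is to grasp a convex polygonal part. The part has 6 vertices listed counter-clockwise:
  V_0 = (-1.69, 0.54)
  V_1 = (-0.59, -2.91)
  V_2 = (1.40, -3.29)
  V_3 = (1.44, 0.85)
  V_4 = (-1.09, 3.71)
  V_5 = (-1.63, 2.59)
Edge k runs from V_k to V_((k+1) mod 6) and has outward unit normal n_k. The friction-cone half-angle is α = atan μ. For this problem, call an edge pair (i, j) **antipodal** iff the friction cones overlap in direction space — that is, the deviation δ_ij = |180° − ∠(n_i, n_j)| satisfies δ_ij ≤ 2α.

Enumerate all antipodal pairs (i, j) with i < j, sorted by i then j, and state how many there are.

count = 8; pairs: (0,2), (0,3), (1,3), (1,4), (2,4), (2,5), (3,4), (3,5)

α = atan 0.8 = 38.66°;  2α = 77.32°
n_0 = (-0.9527, -0.3038)
n_1 = (-0.1876, -0.9823)
n_2 = (+1.0000, -0.0097)
n_3 = (+0.7490, +0.6626)
n_4 = (-0.9008, +0.4343)
n_5 = (-0.9996, +0.0293)
  (0,1): δ = 118.50°  ·
  (0,2): δ = 18.24°  ✓
  (0,3): δ = 23.81°  ✓
  (0,4): δ = 136.57°  ·
  (0,5): δ = 160.64°  ·
  (1,2): δ = 79.74°  ·
  (1,3): δ = 37.69°  ✓
  (1,4): δ = 75.07°  ✓
  (1,5): δ = 99.13°  ·
  (2,3): δ = 137.95°  ·
  (2,4): δ = 25.19°  ✓
  (2,5): δ = 1.12°  ✓
  (3,4): δ = 67.24°  ✓
  (3,5): δ = 43.17°  ✓
  (4,5): δ = 155.94°  ·
antipodal pairs: 8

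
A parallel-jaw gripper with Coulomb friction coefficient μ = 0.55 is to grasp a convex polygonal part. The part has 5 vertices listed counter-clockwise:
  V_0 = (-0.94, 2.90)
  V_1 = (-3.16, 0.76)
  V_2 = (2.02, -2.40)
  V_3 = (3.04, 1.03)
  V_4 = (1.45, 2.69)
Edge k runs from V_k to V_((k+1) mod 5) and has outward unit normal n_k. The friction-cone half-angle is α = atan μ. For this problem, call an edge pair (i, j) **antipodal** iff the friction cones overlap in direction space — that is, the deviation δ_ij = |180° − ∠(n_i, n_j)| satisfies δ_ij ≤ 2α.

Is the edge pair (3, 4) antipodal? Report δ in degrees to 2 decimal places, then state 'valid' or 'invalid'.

δ = 138.79°, invalid

α = atan 0.55 = 28.81°;  2α = 57.62°
edge 3: e_3 = (-1.59, +1.66);  n_3 = (+0.7222, +0.6917)
edge 4: e_4 = (-2.39, +0.21);  n_4 = (+0.0875, +0.9962)
∠(n_3, n_4) = 41.21°
δ = |180° − 41.21°| = 138.79°
138.79° > 2α = 57.62°  →  invalid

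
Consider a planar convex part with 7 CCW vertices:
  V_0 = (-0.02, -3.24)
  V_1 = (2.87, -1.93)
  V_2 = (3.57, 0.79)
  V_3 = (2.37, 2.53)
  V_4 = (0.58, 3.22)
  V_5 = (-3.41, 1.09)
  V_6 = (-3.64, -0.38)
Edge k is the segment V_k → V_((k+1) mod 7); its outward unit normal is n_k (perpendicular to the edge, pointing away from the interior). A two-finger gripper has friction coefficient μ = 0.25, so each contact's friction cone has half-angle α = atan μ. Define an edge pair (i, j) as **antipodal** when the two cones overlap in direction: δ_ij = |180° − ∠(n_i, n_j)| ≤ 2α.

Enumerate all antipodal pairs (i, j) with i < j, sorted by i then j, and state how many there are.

count = 4; pairs: (0,4), (1,5), (2,6), (3,6)

α = atan 0.25 = 14.04°;  2α = 28.07°
n_0 = (+0.4129, -0.9108)
n_1 = (+0.9684, -0.2492)
n_2 = (+0.8232, +0.5677)
n_3 = (+0.3597, +0.9331)
n_4 = (-0.4709, +0.8822)
n_5 = (-0.9880, +0.1546)
n_6 = (-0.6199, -0.7847)
  (0,1): δ = 128.82°  ·
  (0,2): δ = 79.79°  ·
  (0,3): δ = 45.46°  ·
  (0,4): δ = 3.71°  ✓
  (0,5): δ = 56.72°  ·
  (0,6): δ = 117.31°  ·
  (1,2): δ = 130.98°  ·
  (1,3): δ = 96.65°  ·
  (1,4): δ = 47.47°  ·
  (1,5): δ = 5.54°  ✓
  (1,6): δ = 66.12°  ·
  (2,3): δ = 145.67°  ·
  (2,4): δ = 96.50°  ·
  (2,5): δ = 43.48°  ·
  (2,6): δ = 17.10°  ✓
  (3,4): δ = 130.82°  ·
  (3,5): δ = 77.81°  ·
  (3,6): δ = 17.23°  ✓
  (4,5): δ = 126.99°  ·
  (4,6): δ = 66.41°  ·
  (5,6): δ = 119.42°  ·
antipodal pairs: 4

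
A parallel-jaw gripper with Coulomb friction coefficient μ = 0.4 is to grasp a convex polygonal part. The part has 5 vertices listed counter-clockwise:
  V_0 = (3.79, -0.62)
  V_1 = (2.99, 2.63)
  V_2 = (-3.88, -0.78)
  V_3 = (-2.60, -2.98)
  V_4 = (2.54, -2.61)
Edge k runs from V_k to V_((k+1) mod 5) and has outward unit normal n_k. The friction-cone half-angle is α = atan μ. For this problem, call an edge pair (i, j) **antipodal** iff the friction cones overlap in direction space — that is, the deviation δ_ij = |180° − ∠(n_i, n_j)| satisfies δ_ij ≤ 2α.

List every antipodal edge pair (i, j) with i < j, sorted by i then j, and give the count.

count = 3; pairs: (0,2), (1,3), (1,4)

α = atan 0.4 = 21.80°;  2α = 43.60°
n_0 = (+0.9710, +0.2390)
n_1 = (-0.4446, +0.8957)
n_2 = (-0.8643, -0.5029)
n_3 = (+0.0718, -0.9974)
n_4 = (+0.8468, -0.5319)
  (0,1): δ = 77.43°  ·
  (0,2): δ = 16.36°  ✓
  (0,3): δ = 80.29°  ·
  (0,4): δ = 134.04°  ·
  (1,2): δ = 86.21°  ·
  (1,3): δ = 22.28°  ✓
  (1,4): δ = 31.47°  ✓
  (2,3): δ = 116.07°  ·
  (2,4): δ = 62.33°  ·
  (3,4): δ = 126.25°  ·
antipodal pairs: 3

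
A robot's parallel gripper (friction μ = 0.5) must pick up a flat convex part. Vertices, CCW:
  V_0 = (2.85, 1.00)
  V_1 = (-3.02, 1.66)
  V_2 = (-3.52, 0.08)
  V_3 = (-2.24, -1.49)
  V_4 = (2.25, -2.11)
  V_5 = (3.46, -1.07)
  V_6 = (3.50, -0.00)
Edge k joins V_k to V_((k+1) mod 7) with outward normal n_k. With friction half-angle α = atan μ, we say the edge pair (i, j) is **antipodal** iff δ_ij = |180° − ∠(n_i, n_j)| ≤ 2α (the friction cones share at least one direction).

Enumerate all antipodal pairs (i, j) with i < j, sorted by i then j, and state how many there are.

α = atan 0.5 = 26.57°;  2α = 53.13°
n_0 = (+0.1117, +0.9937)
n_1 = (-0.9534, +0.3017)
n_2 = (-0.7751, -0.6319)
n_3 = (-0.1368, -0.9906)
n_4 = (+0.6518, -0.7584)
n_5 = (+0.9993, -0.0374)
n_6 = (+0.8384, +0.5450)
  (0,1): δ = 101.15°  ·
  (0,2): δ = 44.39°  ✓
  (0,3): δ = 1.45°  ✓
  (0,4): δ = 47.09°  ✓
  (0,5): δ = 94.27°  ·
  (0,6): δ = 129.44°  ·
  (1,2): δ = 123.25°  ·
  (1,3): δ = 80.30°  ·
  (1,4): δ = 31.76°  ✓
  (1,5): δ = 15.42°  ✓
  (1,6): δ = 50.58°  ✓
  (2,3): δ = 137.05°  ·
  (2,4): δ = 88.51°  ·
  (2,5): δ = 41.33°  ✓
  (2,6): δ = 6.17°  ✓
  (3,4): δ = 131.46°  ·
  (3,5): δ = 84.28°  ·
  (3,6): δ = 49.11°  ✓
  (4,5): δ = 132.82°  ·
  (4,6): δ = 97.66°  ·
  (5,6): δ = 144.84°  ·
antipodal pairs: 9

count = 9; pairs: (0,2), (0,3), (0,4), (1,4), (1,5), (1,6), (2,5), (2,6), (3,6)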